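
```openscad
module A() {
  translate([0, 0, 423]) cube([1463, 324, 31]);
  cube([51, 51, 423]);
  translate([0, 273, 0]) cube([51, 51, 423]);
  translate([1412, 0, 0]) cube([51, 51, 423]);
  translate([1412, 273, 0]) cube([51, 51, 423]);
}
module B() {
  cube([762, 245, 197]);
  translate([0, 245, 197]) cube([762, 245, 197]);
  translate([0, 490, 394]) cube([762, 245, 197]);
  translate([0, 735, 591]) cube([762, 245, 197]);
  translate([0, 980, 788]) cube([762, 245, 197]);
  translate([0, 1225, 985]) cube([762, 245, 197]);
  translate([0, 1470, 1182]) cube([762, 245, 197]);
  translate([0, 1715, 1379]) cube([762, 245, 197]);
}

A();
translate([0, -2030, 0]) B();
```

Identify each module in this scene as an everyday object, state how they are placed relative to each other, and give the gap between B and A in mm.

The staircase's nearest face is 70 mm from the bench's −y face.

A is a bench. B is a staircase. The staircase is on the floor beside the bench on its −y side. The gap between the staircase and the bench is 70 mm.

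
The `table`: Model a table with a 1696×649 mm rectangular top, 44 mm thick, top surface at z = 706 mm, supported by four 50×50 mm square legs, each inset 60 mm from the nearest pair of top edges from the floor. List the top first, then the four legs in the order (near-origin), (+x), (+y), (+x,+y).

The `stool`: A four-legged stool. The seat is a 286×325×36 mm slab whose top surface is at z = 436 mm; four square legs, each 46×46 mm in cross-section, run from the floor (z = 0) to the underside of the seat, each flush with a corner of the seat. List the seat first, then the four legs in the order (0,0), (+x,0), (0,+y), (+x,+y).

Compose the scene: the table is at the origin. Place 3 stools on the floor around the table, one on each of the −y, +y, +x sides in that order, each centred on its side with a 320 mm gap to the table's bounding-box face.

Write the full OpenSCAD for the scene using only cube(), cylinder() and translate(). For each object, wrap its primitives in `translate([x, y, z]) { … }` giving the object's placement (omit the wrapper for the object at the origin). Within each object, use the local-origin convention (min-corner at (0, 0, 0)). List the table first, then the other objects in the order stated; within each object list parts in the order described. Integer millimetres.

translate([0, 0, 662]) cube([1696, 649, 44]);
translate([60, 60, 0]) cube([50, 50, 662]);
translate([1586, 60, 0]) cube([50, 50, 662]);
translate([60, 539, 0]) cube([50, 50, 662]);
translate([1586, 539, 0]) cube([50, 50, 662]);
translate([705, -645, 0]) {
  translate([0, 0, 400]) cube([286, 325, 36]);
  cube([46, 46, 400]);
  translate([240, 0, 0]) cube([46, 46, 400]);
  translate([0, 279, 0]) cube([46, 46, 400]);
  translate([240, 279, 0]) cube([46, 46, 400]);
}
translate([705, 969, 0]) {
  translate([0, 0, 400]) cube([286, 325, 36]);
  cube([46, 46, 400]);
  translate([240, 0, 0]) cube([46, 46, 400]);
  translate([0, 279, 0]) cube([46, 46, 400]);
  translate([240, 279, 0]) cube([46, 46, 400]);
}
translate([2016, 162, 0]) {
  translate([0, 0, 400]) cube([286, 325, 36]);
  cube([46, 46, 400]);
  translate([240, 0, 0]) cube([46, 46, 400]);
  translate([0, 279, 0]) cube([46, 46, 400]);
  translate([240, 279, 0]) cube([46, 46, 400]);
}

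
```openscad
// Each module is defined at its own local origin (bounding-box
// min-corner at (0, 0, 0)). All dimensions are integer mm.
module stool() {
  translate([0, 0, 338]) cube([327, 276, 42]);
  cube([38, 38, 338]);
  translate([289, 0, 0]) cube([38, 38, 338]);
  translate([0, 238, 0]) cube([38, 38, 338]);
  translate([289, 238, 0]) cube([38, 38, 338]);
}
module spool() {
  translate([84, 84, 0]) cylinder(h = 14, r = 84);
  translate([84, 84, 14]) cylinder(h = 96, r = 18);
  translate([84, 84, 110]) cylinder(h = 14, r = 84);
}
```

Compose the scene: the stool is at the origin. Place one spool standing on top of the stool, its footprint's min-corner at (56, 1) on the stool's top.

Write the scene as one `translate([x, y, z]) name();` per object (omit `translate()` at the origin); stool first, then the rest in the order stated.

stool();
translate([56, 1, 380]) spool();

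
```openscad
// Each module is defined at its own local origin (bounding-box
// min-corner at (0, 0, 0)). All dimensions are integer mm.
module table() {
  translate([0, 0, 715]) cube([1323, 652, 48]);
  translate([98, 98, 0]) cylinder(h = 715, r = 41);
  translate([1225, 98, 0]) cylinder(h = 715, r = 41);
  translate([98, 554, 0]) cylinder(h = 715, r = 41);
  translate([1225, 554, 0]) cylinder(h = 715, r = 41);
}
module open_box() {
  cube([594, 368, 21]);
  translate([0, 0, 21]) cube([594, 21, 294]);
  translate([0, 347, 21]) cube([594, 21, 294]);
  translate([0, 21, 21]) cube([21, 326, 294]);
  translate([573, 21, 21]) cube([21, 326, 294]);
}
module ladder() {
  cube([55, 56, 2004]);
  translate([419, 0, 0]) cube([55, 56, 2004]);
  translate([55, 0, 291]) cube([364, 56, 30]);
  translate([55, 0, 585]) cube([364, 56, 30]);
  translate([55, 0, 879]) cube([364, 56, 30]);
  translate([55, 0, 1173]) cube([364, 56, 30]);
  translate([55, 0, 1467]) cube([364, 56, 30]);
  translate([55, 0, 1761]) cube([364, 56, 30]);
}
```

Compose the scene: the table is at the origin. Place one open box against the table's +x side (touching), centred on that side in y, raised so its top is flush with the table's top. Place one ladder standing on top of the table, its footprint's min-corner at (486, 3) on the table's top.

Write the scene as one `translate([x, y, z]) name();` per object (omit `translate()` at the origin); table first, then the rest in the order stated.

table();
translate([1323, 142, 448]) open_box();
translate([486, 3, 763]) ladder();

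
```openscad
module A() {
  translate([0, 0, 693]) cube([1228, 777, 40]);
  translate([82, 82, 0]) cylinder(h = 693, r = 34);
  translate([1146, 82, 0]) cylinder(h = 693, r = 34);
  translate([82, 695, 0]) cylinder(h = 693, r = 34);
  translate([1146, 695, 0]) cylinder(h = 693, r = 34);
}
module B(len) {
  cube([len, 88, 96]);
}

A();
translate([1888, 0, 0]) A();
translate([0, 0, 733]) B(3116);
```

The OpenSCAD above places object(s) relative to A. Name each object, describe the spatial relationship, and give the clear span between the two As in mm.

A is a table. B is a beam. A beam spans the tops of two tables. The clear span between the two tables is 660 mm.

Second table starts at x = 1888; first ends at x = 1228; clear span = 1888 − 1228 = 660 mm.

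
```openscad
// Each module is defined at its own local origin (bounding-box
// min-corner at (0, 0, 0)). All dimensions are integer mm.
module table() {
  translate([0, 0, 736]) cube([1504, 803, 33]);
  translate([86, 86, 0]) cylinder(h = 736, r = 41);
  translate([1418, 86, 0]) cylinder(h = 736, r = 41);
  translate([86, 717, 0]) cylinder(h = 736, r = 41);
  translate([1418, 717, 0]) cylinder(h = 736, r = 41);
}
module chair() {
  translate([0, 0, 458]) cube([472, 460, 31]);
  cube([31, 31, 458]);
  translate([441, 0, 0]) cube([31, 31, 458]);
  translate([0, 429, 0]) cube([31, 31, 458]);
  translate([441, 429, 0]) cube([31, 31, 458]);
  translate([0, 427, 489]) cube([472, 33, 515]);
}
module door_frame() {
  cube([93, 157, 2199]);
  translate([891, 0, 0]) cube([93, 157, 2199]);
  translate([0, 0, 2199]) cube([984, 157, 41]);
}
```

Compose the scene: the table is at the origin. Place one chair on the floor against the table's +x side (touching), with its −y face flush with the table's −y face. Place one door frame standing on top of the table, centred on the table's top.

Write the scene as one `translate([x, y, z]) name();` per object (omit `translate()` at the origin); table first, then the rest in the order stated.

table();
translate([1504, 0, 0]) chair();
translate([260, 323, 769]) door_frame();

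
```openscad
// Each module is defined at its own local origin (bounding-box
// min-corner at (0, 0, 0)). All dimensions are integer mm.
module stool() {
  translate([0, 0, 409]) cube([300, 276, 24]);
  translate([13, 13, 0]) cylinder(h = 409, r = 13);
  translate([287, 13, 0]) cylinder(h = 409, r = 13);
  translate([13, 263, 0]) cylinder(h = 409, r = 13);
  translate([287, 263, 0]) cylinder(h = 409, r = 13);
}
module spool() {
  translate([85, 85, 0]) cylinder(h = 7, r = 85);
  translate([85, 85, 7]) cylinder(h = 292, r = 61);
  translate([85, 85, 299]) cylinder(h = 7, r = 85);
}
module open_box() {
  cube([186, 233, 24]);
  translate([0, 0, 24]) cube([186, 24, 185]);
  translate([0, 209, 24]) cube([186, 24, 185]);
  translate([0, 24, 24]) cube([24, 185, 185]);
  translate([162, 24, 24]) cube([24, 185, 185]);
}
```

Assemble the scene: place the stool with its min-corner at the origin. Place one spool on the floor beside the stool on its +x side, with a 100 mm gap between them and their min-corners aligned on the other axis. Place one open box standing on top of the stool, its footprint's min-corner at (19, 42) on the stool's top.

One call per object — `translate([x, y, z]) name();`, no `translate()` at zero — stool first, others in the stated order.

stool();
translate([400, 0, 0]) spool();
translate([19, 42, 433]) open_box();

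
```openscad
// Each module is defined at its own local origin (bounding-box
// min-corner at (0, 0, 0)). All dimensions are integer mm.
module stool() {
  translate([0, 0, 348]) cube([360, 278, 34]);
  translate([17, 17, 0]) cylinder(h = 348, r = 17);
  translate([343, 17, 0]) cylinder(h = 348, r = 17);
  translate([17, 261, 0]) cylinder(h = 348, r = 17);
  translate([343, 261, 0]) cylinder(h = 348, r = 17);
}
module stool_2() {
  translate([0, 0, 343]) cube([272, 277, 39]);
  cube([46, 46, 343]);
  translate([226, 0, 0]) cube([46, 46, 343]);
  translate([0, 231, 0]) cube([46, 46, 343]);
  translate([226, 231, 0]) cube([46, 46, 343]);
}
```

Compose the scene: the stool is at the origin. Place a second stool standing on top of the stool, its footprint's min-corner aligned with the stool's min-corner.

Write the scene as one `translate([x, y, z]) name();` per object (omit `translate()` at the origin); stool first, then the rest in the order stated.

stool();
translate([0, 0, 382]) stool_2();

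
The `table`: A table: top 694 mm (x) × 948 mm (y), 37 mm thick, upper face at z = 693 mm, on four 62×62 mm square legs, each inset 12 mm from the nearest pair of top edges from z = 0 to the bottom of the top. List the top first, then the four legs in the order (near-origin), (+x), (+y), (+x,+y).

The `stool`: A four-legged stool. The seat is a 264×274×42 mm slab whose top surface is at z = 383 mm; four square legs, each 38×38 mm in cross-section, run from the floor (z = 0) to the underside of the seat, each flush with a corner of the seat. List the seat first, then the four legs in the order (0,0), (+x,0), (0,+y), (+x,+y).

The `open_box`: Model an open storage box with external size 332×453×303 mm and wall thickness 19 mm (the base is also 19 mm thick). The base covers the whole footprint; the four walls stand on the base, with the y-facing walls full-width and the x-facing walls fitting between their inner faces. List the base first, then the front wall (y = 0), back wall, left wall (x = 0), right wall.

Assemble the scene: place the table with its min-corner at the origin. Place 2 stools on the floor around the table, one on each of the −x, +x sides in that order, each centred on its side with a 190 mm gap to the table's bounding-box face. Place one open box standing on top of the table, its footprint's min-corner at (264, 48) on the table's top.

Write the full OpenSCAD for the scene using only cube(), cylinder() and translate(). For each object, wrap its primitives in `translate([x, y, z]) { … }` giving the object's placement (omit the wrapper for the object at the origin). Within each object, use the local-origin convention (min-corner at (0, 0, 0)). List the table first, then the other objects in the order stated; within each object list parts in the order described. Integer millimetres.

translate([0, 0, 656]) cube([694, 948, 37]);
translate([12, 12, 0]) cube([62, 62, 656]);
translate([620, 12, 0]) cube([62, 62, 656]);
translate([12, 874, 0]) cube([62, 62, 656]);
translate([620, 874, 0]) cube([62, 62, 656]);
translate([-454, 337, 0]) {
  translate([0, 0, 341]) cube([264, 274, 42]);
  cube([38, 38, 341]);
  translate([226, 0, 0]) cube([38, 38, 341]);
  translate([0, 236, 0]) cube([38, 38, 341]);
  translate([226, 236, 0]) cube([38, 38, 341]);
}
translate([884, 337, 0]) {
  translate([0, 0, 341]) cube([264, 274, 42]);
  cube([38, 38, 341]);
  translate([226, 0, 0]) cube([38, 38, 341]);
  translate([0, 236, 0]) cube([38, 38, 341]);
  translate([226, 236, 0]) cube([38, 38, 341]);
}
translate([264, 48, 693]) {
  cube([332, 453, 19]);
  translate([0, 0, 19]) cube([332, 19, 284]);
  translate([0, 434, 19]) cube([332, 19, 284]);
  translate([0, 19, 19]) cube([19, 415, 284]);
  translate([313, 19, 19]) cube([19, 415, 284]);
}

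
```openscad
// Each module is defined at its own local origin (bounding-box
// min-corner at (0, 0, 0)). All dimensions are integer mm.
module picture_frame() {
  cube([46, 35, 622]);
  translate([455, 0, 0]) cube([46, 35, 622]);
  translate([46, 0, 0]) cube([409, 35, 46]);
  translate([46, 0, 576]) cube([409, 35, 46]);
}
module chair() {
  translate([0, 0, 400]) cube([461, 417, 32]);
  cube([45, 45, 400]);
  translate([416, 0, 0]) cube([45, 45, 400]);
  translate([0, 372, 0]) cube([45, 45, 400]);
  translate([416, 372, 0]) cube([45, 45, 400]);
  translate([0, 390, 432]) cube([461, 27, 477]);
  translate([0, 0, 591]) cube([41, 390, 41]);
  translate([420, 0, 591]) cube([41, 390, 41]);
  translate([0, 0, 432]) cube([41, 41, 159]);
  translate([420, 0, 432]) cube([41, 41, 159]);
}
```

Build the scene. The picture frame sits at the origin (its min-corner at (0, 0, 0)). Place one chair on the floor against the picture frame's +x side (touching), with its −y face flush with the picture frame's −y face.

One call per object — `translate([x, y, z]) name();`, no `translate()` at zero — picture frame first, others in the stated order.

picture_frame();
translate([501, 0, 0]) chair();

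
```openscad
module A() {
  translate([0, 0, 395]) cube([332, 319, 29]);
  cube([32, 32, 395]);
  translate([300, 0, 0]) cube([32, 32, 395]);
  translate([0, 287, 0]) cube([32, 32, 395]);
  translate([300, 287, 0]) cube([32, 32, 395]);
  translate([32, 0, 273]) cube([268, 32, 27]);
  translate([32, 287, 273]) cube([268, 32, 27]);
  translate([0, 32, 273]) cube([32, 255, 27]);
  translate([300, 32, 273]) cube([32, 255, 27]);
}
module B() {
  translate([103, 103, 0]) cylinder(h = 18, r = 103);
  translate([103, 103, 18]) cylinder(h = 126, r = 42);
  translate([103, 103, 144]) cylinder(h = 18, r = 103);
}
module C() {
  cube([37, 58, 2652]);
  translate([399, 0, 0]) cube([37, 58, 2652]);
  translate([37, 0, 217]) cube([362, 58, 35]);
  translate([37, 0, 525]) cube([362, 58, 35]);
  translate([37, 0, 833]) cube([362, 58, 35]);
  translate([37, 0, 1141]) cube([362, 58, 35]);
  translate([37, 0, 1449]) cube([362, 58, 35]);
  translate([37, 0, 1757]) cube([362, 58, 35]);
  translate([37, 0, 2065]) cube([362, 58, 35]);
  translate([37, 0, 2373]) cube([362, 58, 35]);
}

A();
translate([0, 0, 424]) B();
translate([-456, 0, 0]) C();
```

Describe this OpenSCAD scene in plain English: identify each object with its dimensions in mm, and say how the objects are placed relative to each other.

A is a four-legged stool. The seat is a 332×319×29 mm slab whose top surface is at z = 424 mm; four square legs, each 32×32 mm in cross-section, run from the floor (z = 0) to the underside of the seat, each flush with a corner of the seat. Four stretchers, 32 mm wide and 27 mm tall, connect adjacent legs with their undersides at z = 273 mm, each running between the inner faces of the legs it joins and aligned with the legs' outer faces on the other axis.

B is a spool: two coaxial disc flanges of radius 103 mm and thickness 18 mm, joined by a core cylinder of radius 42 mm and height 126 mm. The lower flange rests on z = 0 and the three cylinders share a vertical axis.

C is a wooden ladder with two side rails of 37×58 mm section and 2652 mm height, set 436 mm apart overall. Between them run 8 rectangular rungs (58 mm deep, 35 mm thick), front faces flush with the rails' −y face. The bottom of the first rung is 217 mm above the floor and each subsequent rung is 308 mm higher than the one below.

The spool is on top of the stool. The ladder is on the floor beside the stool on its −x side.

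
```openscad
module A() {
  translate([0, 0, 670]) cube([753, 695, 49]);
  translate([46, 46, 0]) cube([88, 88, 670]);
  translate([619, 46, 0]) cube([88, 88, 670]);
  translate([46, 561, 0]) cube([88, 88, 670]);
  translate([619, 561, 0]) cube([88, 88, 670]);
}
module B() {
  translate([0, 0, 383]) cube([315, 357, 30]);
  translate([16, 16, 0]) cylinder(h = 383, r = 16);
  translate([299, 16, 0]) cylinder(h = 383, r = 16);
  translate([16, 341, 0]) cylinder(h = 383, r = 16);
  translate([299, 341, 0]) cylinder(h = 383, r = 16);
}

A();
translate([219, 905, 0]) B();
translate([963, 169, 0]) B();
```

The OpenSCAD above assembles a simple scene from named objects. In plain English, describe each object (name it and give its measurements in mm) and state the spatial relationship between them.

A is a table with a 753×695 mm rectangular top, 49 mm thick, top surface at z = 719 mm, supported by four 88×88 mm square legs, each inset 46 mm from the nearest pair of top edges, running from the floor.

B is a four-legged stool. The seat is 315×357 mm, 30 mm thick, top at z = 413 mm. It stands on four round legs, each 32 mm in diameter, from z = 0 to the seat underside, each leg's axis is inset half a diameter from the nearest pair of seat edges (so the leg's bounding box is flush with the corner).

Two stools sit around the table at the +y, +x sides.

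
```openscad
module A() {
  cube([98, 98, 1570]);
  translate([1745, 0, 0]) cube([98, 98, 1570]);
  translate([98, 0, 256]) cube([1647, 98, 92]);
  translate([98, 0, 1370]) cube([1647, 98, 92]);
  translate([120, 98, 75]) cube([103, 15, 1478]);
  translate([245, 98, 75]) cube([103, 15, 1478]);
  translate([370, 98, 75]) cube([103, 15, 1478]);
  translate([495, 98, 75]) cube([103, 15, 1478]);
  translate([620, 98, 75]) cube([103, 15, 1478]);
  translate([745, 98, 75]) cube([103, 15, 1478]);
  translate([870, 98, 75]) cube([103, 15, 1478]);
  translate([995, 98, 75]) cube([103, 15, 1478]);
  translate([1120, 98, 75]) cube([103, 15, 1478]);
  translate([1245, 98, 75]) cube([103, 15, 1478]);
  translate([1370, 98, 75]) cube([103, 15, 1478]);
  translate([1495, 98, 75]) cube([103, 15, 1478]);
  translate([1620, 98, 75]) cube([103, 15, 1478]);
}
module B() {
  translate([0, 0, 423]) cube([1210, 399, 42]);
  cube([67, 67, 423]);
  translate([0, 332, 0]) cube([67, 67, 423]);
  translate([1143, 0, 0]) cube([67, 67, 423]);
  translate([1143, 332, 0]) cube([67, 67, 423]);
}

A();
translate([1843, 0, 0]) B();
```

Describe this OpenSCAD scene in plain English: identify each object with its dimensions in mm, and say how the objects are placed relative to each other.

A is a fence section. Two 98×98 mm posts, 1570 mm tall, stand on the floor with a clear span of 1647 mm between their inner faces. Two horizontal rails of 98×92 mm section span the gap between the posts with their undersides at z = 256 mm and z = 1370 mm, flush with the posts' −y face. 13 pickets, each 103 mm wide, 15 mm thick and 1478 mm tall, are fixed to the +y face of the rails with their bottoms at z = 75 mm, evenly spaced across the span with equal gaps (rounded down to the nearest mm) at the −x end and between each pair — any rounding remainder accumulates at the +x end.

B is a bench: a 1210×399 mm seat slab, 42 mm thick, top at z = 465 mm, on four 67×67 mm square legs flush with the seat corners and standing on z = 0.

The bench is against the fence section's +x side, with their −y faces flush.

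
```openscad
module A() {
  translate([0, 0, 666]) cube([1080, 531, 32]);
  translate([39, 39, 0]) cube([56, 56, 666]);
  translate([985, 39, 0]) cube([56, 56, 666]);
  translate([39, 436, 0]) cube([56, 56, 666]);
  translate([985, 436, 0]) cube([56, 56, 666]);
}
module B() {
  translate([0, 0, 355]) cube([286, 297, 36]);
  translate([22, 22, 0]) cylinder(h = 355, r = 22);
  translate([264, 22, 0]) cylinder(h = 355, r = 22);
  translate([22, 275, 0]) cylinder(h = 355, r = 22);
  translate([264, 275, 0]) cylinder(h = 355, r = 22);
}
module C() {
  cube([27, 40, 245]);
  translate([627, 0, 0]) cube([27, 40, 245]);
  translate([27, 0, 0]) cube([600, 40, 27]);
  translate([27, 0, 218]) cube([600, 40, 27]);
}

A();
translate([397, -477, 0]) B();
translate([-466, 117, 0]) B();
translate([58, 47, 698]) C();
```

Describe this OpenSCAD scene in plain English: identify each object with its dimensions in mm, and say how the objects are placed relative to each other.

A is a table with a 1080×531 mm rectangular top, 32 mm thick, top surface at z = 698 mm, supported by four 56×56 mm square legs, each inset 39 mm from the nearest pair of top edges, running from the floor.

B is a four-legged stool. The seat is a 286×297×36 mm slab whose top surface is at z = 391 mm; four round legs, each 44 mm in diameter, run from the floor (z = 0) to the underside of the seat, each leg's axis is inset half a diameter from the nearest pair of seat edges (so the leg's bounding box is flush with the corner).

C is a rectangular picture frame lying in the x–z plane (depth along y). The opening is 600 mm wide (x) by 191 mm tall (z), surrounded by a border 27 mm wide on all four sides. The frame is 40 mm deep and is made of two full-height vertical stiles with two horizontal rails fitted between them.

Two stools sit around the table at the −y, −x sides. The picture frame is on top of the table.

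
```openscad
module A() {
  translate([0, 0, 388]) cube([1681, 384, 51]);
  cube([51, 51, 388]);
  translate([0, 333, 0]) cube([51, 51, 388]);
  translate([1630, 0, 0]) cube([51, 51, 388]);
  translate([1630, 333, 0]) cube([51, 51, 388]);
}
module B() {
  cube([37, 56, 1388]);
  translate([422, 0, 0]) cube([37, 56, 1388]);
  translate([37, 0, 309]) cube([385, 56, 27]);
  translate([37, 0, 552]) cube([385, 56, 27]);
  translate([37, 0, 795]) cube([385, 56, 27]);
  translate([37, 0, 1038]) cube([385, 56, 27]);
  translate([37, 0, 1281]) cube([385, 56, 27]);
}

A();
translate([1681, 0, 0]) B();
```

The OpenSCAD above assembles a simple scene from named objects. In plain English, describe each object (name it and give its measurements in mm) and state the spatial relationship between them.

A is a long wooden bench with a 1681 mm (x) × 384 mm (y) seat, 51 mm thick, its top surface 439 mm above the floor. Four 51 mm square legs at the seat corners, flush with the edges, run from z = 0 to the seat underside.

B is a wooden ladder with two side rails of 37×56 mm section and 1388 mm height, set 459 mm apart overall. Between them run 5 rectangular rungs (56 mm deep, 27 mm thick), front faces flush with the rails' −y face. The bottom of the first rung is 309 mm above the floor and each subsequent rung is 243 mm higher than the one below.

The ladder is against the bench's +x side, with their −y faces flush.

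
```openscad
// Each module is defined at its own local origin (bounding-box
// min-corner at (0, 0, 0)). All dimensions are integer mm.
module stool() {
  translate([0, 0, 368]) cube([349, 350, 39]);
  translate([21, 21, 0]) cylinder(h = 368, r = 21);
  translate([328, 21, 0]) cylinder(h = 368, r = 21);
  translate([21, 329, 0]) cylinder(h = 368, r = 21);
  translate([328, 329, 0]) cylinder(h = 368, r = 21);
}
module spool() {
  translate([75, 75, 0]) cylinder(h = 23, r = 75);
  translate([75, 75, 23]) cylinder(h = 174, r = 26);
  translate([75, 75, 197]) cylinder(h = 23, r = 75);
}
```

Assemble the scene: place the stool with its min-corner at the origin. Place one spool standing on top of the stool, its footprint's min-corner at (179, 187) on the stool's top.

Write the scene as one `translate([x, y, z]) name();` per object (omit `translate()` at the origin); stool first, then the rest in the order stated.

stool();
translate([179, 187, 407]) spool();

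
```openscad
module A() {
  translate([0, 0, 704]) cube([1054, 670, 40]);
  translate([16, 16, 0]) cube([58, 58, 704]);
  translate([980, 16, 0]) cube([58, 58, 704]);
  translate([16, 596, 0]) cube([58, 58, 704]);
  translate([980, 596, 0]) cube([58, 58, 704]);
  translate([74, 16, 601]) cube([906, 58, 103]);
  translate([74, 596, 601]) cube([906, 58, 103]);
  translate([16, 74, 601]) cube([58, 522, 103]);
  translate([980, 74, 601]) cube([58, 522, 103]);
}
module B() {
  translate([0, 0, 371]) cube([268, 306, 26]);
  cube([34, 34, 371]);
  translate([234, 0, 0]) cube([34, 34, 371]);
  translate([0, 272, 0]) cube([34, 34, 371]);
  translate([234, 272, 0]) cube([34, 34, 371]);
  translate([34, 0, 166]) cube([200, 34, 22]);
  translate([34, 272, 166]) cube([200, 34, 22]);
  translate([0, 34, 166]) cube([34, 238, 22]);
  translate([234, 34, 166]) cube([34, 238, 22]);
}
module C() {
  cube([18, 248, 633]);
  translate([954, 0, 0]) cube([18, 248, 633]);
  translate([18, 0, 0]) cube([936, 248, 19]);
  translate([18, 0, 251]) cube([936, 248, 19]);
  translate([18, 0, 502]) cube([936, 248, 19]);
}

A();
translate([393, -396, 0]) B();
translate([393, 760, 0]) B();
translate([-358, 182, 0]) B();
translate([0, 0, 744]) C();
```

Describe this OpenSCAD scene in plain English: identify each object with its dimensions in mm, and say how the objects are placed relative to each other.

A is a table with a 1054×670 mm rectangular top, 40 mm thick, top surface at z = 744 mm, supported by four 58×58 mm square legs, each inset 16 mm from the nearest pair of top edges, running from the floor. Four apron rails, 58 mm thick and 103 mm tall, run between adjacent legs with their top edges flush with the underside of the top and their outer faces flush with the legs' outer faces.

B is a four-legged stool. The seat is a 268×306×26 mm slab whose top surface is at z = 397 mm; four square legs, each 34×34 mm in cross-section, run from the floor (z = 0) to the underside of the seat, each flush with a corner of the seat. Four stretchers, 34 mm wide and 22 mm tall, connect adjacent legs with their undersides at z = 166 mm, each running between the inner faces of the legs it joins and aligned with the legs' outer faces on the other axis.

C is a bookshelf 972 mm wide overall, 248 mm deep and 633 mm tall. The two sides are 18 mm thick vertical panels. 3 horizontal shelves of 19 mm thickness span between the inner faces of the sides; the lowest shelf sits on the floor and shelves are stacked with a clear vertical gap of 232 mm between each pair.

Three stools sit around the table at the −y, +y, −x sides. The bookshelf is on top of the table.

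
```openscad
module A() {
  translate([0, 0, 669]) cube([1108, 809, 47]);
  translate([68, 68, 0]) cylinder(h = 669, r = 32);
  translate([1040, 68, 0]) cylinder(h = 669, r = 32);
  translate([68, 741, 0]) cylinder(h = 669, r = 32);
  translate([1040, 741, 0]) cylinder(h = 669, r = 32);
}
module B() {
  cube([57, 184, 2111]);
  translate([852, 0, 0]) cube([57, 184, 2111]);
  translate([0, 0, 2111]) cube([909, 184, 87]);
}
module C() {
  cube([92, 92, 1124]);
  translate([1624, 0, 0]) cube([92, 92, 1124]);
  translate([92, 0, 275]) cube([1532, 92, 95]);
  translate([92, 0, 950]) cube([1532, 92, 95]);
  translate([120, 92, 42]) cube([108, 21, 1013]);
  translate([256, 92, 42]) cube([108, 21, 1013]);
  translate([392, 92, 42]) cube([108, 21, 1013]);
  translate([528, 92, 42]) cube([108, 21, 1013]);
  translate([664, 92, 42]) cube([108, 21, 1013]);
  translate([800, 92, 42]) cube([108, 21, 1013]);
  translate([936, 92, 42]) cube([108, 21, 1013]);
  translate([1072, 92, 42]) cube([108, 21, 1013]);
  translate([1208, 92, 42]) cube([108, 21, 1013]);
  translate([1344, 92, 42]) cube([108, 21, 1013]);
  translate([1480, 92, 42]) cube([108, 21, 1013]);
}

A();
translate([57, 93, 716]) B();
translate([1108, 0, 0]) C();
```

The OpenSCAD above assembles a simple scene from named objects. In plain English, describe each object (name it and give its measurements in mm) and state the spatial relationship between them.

A is a rectangular dining table. The top is 1108×809×47 mm with its upper surface at z = 716 mm. It stands on four round legs of 64 mm diameter, each leg's bounding box inset 36 mm from the nearest pair of top edges, running from the floor to the underside of the top.

B is a rectangular door frame: two vertical jambs of 57×184 mm section, 2111 mm tall, with a clear opening 795 mm wide between their inner faces. A header 87 mm tall and 184 mm deep lies on top of the jambs and spans the full outside width.

C is a fence section. Two 92×92 mm posts, 1124 mm tall, stand on the floor with a clear span of 1532 mm between their inner faces. Two horizontal rails of 92×95 mm section span the gap between the posts with their undersides at z = 275 mm and z = 950 mm, flush with the posts' −y face. 11 pickets, each 108 mm wide, 21 mm thick and 1013 mm tall, are fixed to the +y face of the rails with their bottoms at z = 42 mm, evenly spaced across the span with equal gaps (rounded down to the nearest mm) at the −x end and between each pair — any rounding remainder accumulates at the +x end.

The door frame is on top of the table. The fence section is against the table's +x side, with their −y faces flush.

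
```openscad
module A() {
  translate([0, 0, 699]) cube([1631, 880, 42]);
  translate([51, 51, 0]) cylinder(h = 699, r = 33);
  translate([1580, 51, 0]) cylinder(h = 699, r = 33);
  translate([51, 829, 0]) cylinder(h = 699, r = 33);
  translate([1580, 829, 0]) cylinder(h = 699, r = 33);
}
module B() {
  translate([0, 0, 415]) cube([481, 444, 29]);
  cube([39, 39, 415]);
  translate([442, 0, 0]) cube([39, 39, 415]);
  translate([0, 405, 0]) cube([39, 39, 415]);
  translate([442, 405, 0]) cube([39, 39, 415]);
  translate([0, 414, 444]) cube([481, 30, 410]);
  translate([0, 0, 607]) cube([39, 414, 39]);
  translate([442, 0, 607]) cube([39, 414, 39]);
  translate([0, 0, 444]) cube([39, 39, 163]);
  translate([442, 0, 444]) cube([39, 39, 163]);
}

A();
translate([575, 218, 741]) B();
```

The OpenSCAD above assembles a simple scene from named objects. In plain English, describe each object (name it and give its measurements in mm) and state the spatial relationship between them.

A is a table with a 1631×880 mm rectangular top, 42 mm thick, top surface at z = 741 mm, supported by four round legs of 66 mm diameter, each leg's bounding box inset 18 mm from the nearest pair of top edges, running from the floor.

B is a chair. The seat is a 481×444×29 mm slab with its top at z = 444 mm, on four 39×39 mm corner legs (flush with the seat edges, standing on z = 0). A flat backrest 30 mm thick, 410 mm tall, spans the full seat width and rises from the seat top along its +y edge, rear face flush with the rear of the seat. Two armrests of 39×39 mm section run along each side from the seat's front edge to the front of the backrest, top faces 202 mm above the seat top and outer faces flush with the seat's x-edges; a 39×39 mm post under the front of each armrest stands on the seat at the front corner.

The chair is on top of the table, centred.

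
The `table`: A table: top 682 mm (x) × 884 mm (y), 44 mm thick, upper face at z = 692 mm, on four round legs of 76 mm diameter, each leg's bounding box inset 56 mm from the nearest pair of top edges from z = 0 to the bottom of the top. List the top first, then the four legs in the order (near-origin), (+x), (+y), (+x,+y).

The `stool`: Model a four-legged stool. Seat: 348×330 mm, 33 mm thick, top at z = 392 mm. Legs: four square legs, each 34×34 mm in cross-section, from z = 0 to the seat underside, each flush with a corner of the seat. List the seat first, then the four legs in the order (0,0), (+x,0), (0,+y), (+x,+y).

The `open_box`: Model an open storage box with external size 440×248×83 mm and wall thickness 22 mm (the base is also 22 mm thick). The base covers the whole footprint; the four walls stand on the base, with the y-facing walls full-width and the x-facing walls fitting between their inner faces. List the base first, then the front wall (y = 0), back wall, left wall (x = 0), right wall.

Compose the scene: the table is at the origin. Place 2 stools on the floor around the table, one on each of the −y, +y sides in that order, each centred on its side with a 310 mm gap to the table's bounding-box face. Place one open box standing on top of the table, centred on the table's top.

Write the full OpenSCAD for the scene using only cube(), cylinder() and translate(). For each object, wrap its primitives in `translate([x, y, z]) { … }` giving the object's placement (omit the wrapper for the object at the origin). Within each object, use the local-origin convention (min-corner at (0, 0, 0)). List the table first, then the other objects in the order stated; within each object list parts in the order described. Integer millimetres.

translate([0, 0, 648]) cube([682, 884, 44]);
translate([94, 94, 0]) cylinder(h = 648, r = 38);
translate([588, 94, 0]) cylinder(h = 648, r = 38);
translate([94, 790, 0]) cylinder(h = 648, r = 38);
translate([588, 790, 0]) cylinder(h = 648, r = 38);
translate([167, -640, 0]) {
  translate([0, 0, 359]) cube([348, 330, 33]);
  cube([34, 34, 359]);
  translate([314, 0, 0]) cube([34, 34, 359]);
  translate([0, 296, 0]) cube([34, 34, 359]);
  translate([314, 296, 0]) cube([34, 34, 359]);
}
translate([167, 1194, 0]) {
  translate([0, 0, 359]) cube([348, 330, 33]);
  cube([34, 34, 359]);
  translate([314, 0, 0]) cube([34, 34, 359]);
  translate([0, 296, 0]) cube([34, 34, 359]);
  translate([314, 296, 0]) cube([34, 34, 359]);
}
translate([121, 318, 692]) {
  cube([440, 248, 22]);
  translate([0, 0, 22]) cube([440, 22, 61]);
  translate([0, 226, 22]) cube([440, 22, 61]);
  translate([0, 22, 22]) cube([22, 204, 61]);
  translate([418, 22, 22]) cube([22, 204, 61]);
}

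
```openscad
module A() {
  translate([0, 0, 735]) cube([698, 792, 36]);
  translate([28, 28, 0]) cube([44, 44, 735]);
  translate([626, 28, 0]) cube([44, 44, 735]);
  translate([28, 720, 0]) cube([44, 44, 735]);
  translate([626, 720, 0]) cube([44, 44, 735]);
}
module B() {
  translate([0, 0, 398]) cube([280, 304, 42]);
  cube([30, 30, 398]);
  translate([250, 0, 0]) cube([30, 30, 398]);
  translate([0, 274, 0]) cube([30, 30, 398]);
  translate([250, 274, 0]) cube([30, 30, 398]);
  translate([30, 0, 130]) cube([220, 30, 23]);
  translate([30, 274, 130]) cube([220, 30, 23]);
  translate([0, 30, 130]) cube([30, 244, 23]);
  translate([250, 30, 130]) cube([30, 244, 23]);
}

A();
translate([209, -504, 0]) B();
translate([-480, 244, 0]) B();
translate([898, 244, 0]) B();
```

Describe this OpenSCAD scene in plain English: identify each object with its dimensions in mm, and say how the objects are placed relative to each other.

A is a rectangular dining table. The top is 698×792×36 mm with its upper surface at z = 771 mm. It stands on four 44×44 mm square legs, each inset 28 mm from the nearest pair of top edges, running from the floor to the underside of the top.

B is a four-legged stool. The seat is 280×304 mm, 42 mm thick, top at z = 440 mm. It stands on four square legs, each 30×30 mm in cross-section, from z = 0 to the seat underside, each flush with a corner of the seat. Four stretchers, 30 mm wide and 23 mm tall, connect adjacent legs with their undersides at z = 130 mm, each running between the inner faces of the legs it joins and aligned with the legs' outer faces on the other axis.

Three stools sit around the table at the −y, −x, +x sides.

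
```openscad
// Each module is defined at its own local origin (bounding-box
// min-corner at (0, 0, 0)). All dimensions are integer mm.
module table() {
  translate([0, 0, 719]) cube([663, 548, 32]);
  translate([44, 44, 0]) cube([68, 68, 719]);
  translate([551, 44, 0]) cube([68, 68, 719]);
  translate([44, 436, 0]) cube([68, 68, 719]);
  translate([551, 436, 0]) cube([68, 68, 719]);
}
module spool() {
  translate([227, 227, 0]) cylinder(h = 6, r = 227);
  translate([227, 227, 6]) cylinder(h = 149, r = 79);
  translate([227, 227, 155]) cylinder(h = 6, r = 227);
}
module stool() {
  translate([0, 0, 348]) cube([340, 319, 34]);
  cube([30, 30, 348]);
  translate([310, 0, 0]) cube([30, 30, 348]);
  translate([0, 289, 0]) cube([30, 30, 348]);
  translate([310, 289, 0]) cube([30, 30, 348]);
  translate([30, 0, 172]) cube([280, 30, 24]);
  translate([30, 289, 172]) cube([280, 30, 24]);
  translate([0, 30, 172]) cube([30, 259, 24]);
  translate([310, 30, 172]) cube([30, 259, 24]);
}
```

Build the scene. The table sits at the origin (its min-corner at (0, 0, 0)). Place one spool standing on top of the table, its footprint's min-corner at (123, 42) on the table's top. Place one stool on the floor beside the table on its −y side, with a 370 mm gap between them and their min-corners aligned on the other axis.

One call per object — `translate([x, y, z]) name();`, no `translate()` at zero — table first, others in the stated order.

table();
translate([123, 42, 751]) spool();
translate([0, -689, 0]) stool();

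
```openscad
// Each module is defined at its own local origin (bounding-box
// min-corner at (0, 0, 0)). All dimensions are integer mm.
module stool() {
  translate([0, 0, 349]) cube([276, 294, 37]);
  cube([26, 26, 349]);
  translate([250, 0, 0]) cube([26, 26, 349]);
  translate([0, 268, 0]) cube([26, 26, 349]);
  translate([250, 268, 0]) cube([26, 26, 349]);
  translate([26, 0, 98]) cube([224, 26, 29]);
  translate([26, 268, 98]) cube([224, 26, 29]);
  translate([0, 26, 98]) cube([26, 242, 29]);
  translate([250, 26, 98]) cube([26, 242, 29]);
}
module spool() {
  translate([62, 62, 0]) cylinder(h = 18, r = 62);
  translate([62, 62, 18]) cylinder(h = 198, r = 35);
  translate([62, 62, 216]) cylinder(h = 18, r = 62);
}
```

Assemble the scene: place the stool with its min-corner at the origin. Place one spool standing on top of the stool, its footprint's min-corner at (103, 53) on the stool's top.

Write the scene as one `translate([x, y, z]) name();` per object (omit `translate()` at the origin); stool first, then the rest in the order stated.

stool();
translate([103, 53, 386]) spool();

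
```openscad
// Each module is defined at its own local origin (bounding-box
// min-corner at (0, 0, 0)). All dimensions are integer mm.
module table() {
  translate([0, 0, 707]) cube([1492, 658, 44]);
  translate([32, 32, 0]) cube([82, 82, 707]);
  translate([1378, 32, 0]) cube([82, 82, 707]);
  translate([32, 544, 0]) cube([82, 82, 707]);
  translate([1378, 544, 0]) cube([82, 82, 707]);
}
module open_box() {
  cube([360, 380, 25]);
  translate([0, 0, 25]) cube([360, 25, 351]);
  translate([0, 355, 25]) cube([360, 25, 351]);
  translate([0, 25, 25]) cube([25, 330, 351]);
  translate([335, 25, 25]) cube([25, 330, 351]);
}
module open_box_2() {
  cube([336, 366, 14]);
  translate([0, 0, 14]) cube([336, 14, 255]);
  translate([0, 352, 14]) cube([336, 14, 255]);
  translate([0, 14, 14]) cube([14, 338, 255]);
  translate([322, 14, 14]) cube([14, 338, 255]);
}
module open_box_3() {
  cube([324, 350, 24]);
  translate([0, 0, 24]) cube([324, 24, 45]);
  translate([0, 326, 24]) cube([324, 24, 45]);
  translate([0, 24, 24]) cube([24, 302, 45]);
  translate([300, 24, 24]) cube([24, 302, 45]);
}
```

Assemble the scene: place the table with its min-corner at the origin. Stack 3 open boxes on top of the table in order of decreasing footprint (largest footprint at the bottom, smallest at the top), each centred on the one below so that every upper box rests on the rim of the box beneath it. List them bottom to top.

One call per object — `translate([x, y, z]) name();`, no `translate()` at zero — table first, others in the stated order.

table();
translate([566, 139, 751]) open_box();
translate([578, 146, 1127]) open_box_2();
translate([584, 154, 1396]) open_box_3();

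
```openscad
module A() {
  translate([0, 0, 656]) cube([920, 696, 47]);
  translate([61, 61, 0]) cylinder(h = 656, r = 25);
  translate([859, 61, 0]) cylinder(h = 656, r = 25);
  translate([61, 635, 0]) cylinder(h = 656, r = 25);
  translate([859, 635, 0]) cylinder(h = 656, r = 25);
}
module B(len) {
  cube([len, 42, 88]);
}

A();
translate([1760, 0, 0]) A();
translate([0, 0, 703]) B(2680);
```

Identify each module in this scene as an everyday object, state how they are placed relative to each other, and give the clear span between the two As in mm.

A is a table. B is a beam. A beam spans the tops of two tables. The clear span between the two tables is 840 mm.

Second table starts at x = 1760; first ends at x = 920; clear span = 1760 − 920 = 840 mm.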